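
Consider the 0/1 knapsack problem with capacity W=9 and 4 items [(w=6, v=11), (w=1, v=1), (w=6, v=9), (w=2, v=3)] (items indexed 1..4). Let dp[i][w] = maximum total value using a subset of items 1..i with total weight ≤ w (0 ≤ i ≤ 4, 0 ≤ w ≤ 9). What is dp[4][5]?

4

i\w   0   1   2   3   4   5   6   7   8   9
  0   0   0   0   0   0   0   0   0   0   0
  1   0   0   0   0   0   0  11  11  11  11
  2   0   1   1   1   1   1  11  12  12  12
  3   0   1   1   1   1   1  11  12  12  12
  4   0   1   3   4   4   4  11  12  14  15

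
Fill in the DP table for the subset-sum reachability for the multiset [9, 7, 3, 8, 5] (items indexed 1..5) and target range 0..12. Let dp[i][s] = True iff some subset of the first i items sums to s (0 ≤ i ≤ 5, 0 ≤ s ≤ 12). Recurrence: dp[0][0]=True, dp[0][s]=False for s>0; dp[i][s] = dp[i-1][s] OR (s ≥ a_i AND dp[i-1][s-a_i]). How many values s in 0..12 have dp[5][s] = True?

9

i\s   0   1   2   3   4   5   6   7   8   9  10  11  12
  0   T   F   F   F   F   F   F   F   F   F   F   F   F
  1   T   F   F   F   F   F   F   F   F   T   F   F   F
  2   T   F   F   F   F   F   F   T   F   T   F   F   F
  3   T   F   F   T   F   F   F   T   F   T   T   F   T
  4   T   F   F   T   F   F   F   T   T   T   T   T   T
  5   T   F   F   T   F   T   F   T   T   T   T   T   T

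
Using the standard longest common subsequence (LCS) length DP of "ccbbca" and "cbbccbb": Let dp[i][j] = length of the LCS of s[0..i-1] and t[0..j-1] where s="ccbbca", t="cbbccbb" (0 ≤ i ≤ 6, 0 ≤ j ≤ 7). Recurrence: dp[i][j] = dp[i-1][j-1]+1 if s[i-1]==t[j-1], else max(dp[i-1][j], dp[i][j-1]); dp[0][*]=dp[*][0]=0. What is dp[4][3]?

3

   ''  c  b  b  c  c  b  b
''  0  0  0  0  0  0  0  0
 c  0  1  1  1  1  1  1  1
 c  0  1  1  1  2  2  2  2
 b  0  1  2  2  2  2  3  3
 b  0  1  2  3  3  3  3  4
 c  0  1  2  3  4  4  4  4
 a  0  1  2  3  4  4  4  4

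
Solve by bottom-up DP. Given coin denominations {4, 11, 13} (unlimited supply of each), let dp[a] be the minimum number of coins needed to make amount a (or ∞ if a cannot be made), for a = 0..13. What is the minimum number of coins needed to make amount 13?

 a  0  1  2  3  4  5  6  7  8  9 10 11 12 13
dp  0  -  -  -  1  -  -  -  2  -  -  1  3  1
(- denotes ∞ / unreachable)

1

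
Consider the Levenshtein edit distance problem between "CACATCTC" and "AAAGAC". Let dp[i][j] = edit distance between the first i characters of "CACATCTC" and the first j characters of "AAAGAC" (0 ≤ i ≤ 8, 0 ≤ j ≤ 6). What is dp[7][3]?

5

   ''  A  A  A  G  A  C
''  0  1  2  3  4  5  6
 C  1  1  2  3  4  5  5
 A  2  1  1  2  3  4  5
 C  3  2  2  2  3  4  4
 A  4  3  2  2  3  3  4
 T  5  4  3  3  3  4  4
 C  6  5  4  4  4  4  4
 T  7  6  5  5  5  5  5
 C  8  7  6  6  6  6  5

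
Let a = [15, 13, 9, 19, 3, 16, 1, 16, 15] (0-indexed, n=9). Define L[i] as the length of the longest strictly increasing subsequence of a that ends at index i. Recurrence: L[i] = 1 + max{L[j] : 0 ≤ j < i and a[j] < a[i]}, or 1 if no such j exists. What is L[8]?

2

   i    0    1    2    3    4    5    6    7    8
a[i]   15   13    9   19    3   16    1   16   15
L[i]    1    1    1    2    1    2    1    2    2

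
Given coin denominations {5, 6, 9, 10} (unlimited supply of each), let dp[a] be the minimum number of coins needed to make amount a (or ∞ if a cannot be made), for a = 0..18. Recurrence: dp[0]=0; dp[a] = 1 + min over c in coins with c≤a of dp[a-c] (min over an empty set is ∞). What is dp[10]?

 a  0  1  2  3  4  5  6  7  8  9 10 11 12 13 14 15 16 17 18
dp  0  -  -  -  -  1  1  -  -  1  1  2  2  -  2  2  2  3  2
(- denotes ∞ / unreachable)

1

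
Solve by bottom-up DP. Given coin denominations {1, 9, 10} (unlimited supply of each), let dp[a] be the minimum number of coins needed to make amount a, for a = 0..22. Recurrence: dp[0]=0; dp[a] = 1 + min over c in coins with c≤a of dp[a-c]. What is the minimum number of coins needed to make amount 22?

4

 a  0  1  2  3  4  5  6  7  8  9 10 11 12 13 14 15 16 17 18 19 20 21 22
dp  0  1  2  3  4  5  6  7  8  1  1  2  3  4  5  6  7  8  2  2  2  3  4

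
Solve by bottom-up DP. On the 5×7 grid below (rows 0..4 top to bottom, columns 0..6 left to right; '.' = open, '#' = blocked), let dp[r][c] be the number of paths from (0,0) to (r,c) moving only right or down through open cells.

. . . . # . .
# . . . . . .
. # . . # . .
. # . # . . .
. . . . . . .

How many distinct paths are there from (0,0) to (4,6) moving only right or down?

14

r\c   0   1   2   3   4   5   6
  0   1   1   1   1   0   0   0
  1   0   1   2   3   3   3   3
  2   0   0   2   5   0   3   6
  3   0   0   2   0   0   3   9
  4   0   0   2   2   2   5  14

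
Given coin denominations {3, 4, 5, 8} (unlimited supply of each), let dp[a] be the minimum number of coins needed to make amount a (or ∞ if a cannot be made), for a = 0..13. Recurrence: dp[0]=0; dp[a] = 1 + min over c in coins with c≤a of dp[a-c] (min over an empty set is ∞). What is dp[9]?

2

 a  0  1  2  3  4  5  6  7  8  9 10 11 12 13
dp  0  -  -  1  1  1  2  2  1  2  2  2  2  2
(- denotes ∞ / unreachable)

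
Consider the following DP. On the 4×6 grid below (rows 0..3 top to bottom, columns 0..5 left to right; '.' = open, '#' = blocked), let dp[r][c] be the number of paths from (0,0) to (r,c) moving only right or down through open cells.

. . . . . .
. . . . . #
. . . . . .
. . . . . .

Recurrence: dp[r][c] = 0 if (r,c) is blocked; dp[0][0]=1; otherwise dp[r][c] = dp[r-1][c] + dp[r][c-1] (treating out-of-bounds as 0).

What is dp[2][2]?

r\c   0   1   2   3   4   5
  0   1   1   1   1   1   1
  1   1   2   3   4   5   0
  2   1   3   6  10  15  15
  3   1   4  10  20  35  50

6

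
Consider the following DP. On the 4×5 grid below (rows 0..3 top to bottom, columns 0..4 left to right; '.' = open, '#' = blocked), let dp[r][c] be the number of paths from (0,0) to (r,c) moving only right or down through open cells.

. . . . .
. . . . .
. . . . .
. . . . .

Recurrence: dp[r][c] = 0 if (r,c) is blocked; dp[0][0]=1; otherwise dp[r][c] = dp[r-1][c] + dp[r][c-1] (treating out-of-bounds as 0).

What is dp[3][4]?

35

r\c   0   1   2   3   4
  0   1   1   1   1   1
  1   1   2   3   4   5
  2   1   3   6  10  15
  3   1   4  10  20  35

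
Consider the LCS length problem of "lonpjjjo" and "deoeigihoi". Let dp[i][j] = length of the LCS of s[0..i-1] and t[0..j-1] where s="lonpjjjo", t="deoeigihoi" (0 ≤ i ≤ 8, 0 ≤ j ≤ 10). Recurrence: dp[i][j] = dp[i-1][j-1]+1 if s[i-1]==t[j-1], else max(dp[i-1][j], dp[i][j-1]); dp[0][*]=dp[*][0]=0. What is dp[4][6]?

   ''  d  e  o  e  i  g  i  h  o  i
''  0  0  0  0  0  0  0  0  0  0  0
 l  0  0  0  0  0  0  0  0  0  0  0
 o  0  0  0  1  1  1  1  1  1  1  1
 n  0  0  0  1  1  1  1  1  1  1  1
 p  0  0  0  1  1  1  1  1  1  1  1
 j  0  0  0  1  1  1  1  1  1  1  1
 j  0  0  0  1  1  1  1  1  1  1  1
 j  0  0  0  1  1  1  1  1  1  1  1
 o  0  0  0  1  1  1  1  1  1  2  2

1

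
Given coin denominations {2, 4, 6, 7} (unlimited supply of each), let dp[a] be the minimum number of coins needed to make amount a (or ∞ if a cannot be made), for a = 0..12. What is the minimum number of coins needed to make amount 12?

 a  0  1  2  3  4  5  6  7  8  9 10 11 12
dp  0  -  1  -  1  -  1  1  2  2  2  2  2
(- denotes ∞ / unreachable)

2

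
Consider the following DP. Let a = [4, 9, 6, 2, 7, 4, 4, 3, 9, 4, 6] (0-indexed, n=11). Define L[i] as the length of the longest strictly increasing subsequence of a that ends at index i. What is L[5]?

   i    0    1    2    3    4    5    6    7    8    9   10
a[i]    4    9    6    2    7    4    4    3    9    4    6
L[i]    1    2    2    1    3    2    2    2    4    3    4

2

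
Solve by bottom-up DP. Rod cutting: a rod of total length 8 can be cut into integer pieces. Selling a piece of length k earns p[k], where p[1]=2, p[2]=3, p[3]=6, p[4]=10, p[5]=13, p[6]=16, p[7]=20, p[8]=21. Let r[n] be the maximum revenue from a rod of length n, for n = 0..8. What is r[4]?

   n    0    1    2    3    4    5    6    7    8
r[n]    0    2    4    6   10   13   16   20   22

10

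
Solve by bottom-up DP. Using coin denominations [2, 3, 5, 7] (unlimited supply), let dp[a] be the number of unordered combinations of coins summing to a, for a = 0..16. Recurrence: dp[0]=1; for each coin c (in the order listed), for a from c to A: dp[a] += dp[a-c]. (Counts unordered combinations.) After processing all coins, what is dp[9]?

after  coin     0     1     2     3     4     5     6     7     8     9    10    11    12    13    14    15    16
          2     1     0     1     0     1     0     1     0     1     0     1     0     1     0     1     0     1
          3     1     0     1     1     1     1     2     1     2     2     2     2     3     2     3     3     3
          5     1     0     1     1     1     2     2     2     3     3     4     4     5     5     6     7     7
          7     1     0     1     1     1     2     2     3     3     4     5     5     7     7     9    10    11

4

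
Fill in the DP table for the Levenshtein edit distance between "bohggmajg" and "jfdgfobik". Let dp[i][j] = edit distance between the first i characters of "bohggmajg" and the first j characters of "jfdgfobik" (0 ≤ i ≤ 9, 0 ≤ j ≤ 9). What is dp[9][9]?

8

   ''  j  f  d  g  f  o  b  i  k
''  0  1  2  3  4  5  6  7  8  9
 b  1  1  2  3  4  5  6  6  7  8
 o  2  2  2  3  4  5  5  6  7  8
 h  3  3  3  3  4  5  6  6  7  8
 g  4  4  4  4  3  4  5  6  7  8
 g  5  5  5  5  4  4  5  6  7  8
 m  6  6  6  6  5  5  5  6  7  8
 a  7  7  7  7  6  6  6  6  7  8
 j  8  7  8  8  7  7  7  7  7  8
 g  9  8  8  9  8  8  8  8  8  8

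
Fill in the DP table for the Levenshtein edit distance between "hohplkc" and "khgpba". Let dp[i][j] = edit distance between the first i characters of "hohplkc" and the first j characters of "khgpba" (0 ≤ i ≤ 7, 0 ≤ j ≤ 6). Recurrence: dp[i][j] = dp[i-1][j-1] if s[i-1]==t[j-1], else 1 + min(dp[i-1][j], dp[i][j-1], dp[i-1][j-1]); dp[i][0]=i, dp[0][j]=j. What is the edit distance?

6

   ''  k  h  g  p  b  a
''  0  1  2  3  4  5  6
 h  1  1  1  2  3  4  5
 o  2  2  2  2  3  4  5
 h  3  3  2  3  3  4  5
 p  4  4  3  3  3  4  5
 l  5  5  4  4  4  4  5
 k  6  5  5  5  5  5  5
 c  7  6  6  6  6  6  6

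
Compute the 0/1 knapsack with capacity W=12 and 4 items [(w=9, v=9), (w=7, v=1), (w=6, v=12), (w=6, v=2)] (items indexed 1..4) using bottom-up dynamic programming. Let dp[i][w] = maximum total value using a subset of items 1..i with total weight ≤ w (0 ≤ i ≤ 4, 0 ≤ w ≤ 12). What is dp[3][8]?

i\w   0   1   2   3   4   5   6   7   8   9  10  11  12
  0   0   0   0   0   0   0   0   0   0   0   0   0   0
  1   0   0   0   0   0   0   0   0   0   9   9   9   9
  2   0   0   0   0   0   0   0   1   1   9   9   9   9
  3   0   0   0   0   0   0  12  12  12  12  12  12  12
  4   0   0   0   0   0   0  12  12  12  12  12  12  14

12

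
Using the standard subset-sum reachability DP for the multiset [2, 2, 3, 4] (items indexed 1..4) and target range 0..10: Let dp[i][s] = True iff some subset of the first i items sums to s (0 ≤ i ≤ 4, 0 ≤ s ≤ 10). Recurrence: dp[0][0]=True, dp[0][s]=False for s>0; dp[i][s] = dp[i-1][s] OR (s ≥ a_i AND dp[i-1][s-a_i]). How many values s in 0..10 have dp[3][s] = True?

6

i\s   0   1   2   3   4   5   6   7   8   9  10
  0   T   F   F   F   F   F   F   F   F   F   F
  1   T   F   T   F   F   F   F   F   F   F   F
  2   T   F   T   F   T   F   F   F   F   F   F
  3   T   F   T   T   T   T   F   T   F   F   F
  4   T   F   T   T   T   T   T   T   T   T   F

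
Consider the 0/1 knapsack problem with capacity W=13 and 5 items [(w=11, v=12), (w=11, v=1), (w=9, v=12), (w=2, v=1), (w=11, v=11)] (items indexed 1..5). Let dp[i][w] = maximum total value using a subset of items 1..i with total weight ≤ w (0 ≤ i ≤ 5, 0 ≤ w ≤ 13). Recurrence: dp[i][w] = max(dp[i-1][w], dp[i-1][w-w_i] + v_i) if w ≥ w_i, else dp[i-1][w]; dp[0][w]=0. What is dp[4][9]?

i\w   0   1   2   3   4   5   6   7   8   9  10  11  12  13
  0   0   0   0   0   0   0   0   0   0   0   0   0   0   0
  1   0   0   0   0   0   0   0   0   0   0   0  12  12  12
  2   0   0   0   0   0   0   0   0   0   0   0  12  12  12
  3   0   0   0   0   0   0   0   0   0  12  12  12  12  12
  4   0   0   1   1   1   1   1   1   1  12  12  13  13  13
  5   0   0   1   1   1   1   1   1   1  12  12  13  13  13

12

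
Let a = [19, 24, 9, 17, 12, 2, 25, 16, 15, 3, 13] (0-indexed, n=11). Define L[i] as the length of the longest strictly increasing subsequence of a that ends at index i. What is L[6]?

3

   i    0    1    2    3    4    5    6    7    8    9   10
a[i]   19   24    9   17   12    2   25   16   15    3   13
L[i]    1    2    1    2    2    1    3    3    3    2    3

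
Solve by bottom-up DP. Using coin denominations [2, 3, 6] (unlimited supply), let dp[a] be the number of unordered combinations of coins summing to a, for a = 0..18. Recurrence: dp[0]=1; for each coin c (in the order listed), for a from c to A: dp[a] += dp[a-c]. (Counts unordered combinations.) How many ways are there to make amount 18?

10

after  coin     0     1     2     3     4     5     6     7     8     9    10    11    12    13    14    15    16    17    18
          2     1     0     1     0     1     0     1     0     1     0     1     0     1     0     1     0     1     0     1
          3     1     0     1     1     1     1     2     1     2     2     2     2     3     2     3     3     3     3     4
          6     1     0     1     1     1     1     3     1     3     3     3     3     6     3     6     6     6     6    10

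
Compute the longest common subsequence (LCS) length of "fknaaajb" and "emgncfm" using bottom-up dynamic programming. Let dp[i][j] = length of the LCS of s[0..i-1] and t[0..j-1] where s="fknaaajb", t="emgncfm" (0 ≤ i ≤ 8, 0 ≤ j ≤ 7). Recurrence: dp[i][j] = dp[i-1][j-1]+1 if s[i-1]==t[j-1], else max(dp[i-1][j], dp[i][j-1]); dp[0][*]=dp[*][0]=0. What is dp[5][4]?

1

   ''  e  m  g  n  c  f  m
''  0  0  0  0  0  0  0  0
 f  0  0  0  0  0  0  1  1
 k  0  0  0  0  0  0  1  1
 n  0  0  0  0  1  1  1  1
 a  0  0  0  0  1  1  1  1
 a  0  0  0  0  1  1  1  1
 a  0  0  0  0  1  1  1  1
 j  0  0  0  0  1  1  1  1
 b  0  0  0  0  1  1  1  1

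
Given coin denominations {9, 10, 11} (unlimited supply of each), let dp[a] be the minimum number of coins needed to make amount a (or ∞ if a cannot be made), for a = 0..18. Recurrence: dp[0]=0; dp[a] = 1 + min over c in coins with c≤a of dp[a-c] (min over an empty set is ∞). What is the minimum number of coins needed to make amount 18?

 a  0  1  2  3  4  5  6  7  8  9 10 11 12 13 14 15 16 17 18
dp  0  -  -  -  -  -  -  -  -  1  1  1  -  -  -  -  -  -  2
(- denotes ∞ / unreachable)

2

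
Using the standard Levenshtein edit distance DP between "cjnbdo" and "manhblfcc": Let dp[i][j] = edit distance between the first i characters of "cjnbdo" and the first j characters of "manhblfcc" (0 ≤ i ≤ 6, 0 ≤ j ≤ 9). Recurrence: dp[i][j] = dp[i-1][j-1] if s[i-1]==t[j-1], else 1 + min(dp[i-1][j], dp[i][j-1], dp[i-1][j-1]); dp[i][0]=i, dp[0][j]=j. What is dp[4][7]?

   ''  m  a  n  h  b  l  f  c  c
''  0  1  2  3  4  5  6  7  8  9
 c  1  1  2  3  4  5  6  7  7  8
 j  2  2  2  3  4  5  6  7  8  8
 n  3  3  3  2  3  4  5  6  7  8
 b  4  4  4  3  3  3  4  5  6  7
 d  5  5  5  4  4  4  4  5  6  7
 o  6  6  6  5  5  5  5  5  6  7

5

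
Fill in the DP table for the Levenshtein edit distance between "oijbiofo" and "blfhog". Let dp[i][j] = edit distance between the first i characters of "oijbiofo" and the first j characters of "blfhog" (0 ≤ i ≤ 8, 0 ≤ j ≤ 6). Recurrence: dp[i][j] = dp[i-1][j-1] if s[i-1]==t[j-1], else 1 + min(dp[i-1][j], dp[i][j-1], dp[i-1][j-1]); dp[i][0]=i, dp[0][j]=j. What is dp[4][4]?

   ''  b  l  f  h  o  g
''  0  1  2  3  4  5  6
 o  1  1  2  3  4  4  5
 i  2  2  2  3  4  5  5
 j  3  3  3  3  4  5  6
 b  4  3  4  4  4  5  6
 i  5  4  4  5  5  5  6
 o  6  5  5  5  6  5  6
 f  7  6  6  5  6  6  6
 o  8  7  7  6  6  6  7

4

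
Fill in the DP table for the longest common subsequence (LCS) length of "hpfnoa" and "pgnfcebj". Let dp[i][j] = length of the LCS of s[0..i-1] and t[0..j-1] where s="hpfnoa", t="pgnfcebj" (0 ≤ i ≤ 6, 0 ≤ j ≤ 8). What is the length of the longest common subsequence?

2

   ''  p  g  n  f  c  e  b  j
''  0  0  0  0  0  0  0  0  0
 h  0  0  0  0  0  0  0  0  0
 p  0  1  1  1  1  1  1  1  1
 f  0  1  1  1  2  2  2  2  2
 n  0  1  1  2  2  2  2  2  2
 o  0  1  1  2  2  2  2  2  2
 a  0  1  1  2  2  2  2  2  2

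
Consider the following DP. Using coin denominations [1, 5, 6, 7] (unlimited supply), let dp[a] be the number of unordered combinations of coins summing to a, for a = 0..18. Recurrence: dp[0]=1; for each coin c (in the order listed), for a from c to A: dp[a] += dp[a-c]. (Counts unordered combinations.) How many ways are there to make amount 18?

16

after  coin     0     1     2     3     4     5     6     7     8     9    10    11    12    13    14    15    16    17    18
          1     1     1     1     1     1     1     1     1     1     1     1     1     1     1     1     1     1     1     1
          5     1     1     1     1     1     2     2     2     2     2     3     3     3     3     3     4     4     4     4
          6     1     1     1     1     1     2     3     3     3     3     4     5     6     6     6     7     8     9    10
          7     1     1     1     1     1     2     3     4     4     4     5     6     8     9    10    11    12    14    16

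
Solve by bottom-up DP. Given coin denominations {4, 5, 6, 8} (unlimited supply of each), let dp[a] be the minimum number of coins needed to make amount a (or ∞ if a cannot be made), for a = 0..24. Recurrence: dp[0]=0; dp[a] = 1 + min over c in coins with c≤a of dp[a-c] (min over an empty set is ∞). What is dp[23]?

4

 a  0  1  2  3  4  5  6  7  8  9 10 11 12 13 14 15 16 17 18 19 20 21 22 23 24
dp  0  -  -  -  1  1  1  -  1  2  2  2  2  2  2  3  2  3  3  3  3  3  3  4  3
(- denotes ∞ / unreachable)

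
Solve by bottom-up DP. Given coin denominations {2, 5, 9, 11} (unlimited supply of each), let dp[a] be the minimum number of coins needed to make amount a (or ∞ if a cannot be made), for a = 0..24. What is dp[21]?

 a  0  1  2  3  4  5  6  7  8  9 10 11 12 13 14 15 16 17 18 19 20 21 22 23 24
dp  0  -  1  -  2  1  3  2  4  1  2  1  3  2  2  3  2  4  2  3  2  3  2  3  3
(- denotes ∞ / unreachable)

3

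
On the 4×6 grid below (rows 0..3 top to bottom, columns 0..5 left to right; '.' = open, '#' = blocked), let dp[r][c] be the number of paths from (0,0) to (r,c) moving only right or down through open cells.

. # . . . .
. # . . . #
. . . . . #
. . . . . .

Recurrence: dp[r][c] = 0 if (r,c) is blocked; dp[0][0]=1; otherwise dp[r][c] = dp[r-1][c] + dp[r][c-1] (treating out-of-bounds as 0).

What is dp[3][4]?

r\c   0   1   2   3   4   5
  0   1   0   0   0   0   0
  1   1   0   0   0   0   0
  2   1   1   1   1   1   0
  3   1   2   3   4   5   5

5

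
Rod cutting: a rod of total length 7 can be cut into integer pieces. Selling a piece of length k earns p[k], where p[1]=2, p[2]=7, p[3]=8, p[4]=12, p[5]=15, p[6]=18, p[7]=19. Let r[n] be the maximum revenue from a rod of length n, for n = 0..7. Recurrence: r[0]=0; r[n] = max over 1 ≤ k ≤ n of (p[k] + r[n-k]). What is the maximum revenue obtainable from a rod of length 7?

23

   n    0    1    2    3    4    5    6    7
r[n]    0    2    7    9   14   16   21   23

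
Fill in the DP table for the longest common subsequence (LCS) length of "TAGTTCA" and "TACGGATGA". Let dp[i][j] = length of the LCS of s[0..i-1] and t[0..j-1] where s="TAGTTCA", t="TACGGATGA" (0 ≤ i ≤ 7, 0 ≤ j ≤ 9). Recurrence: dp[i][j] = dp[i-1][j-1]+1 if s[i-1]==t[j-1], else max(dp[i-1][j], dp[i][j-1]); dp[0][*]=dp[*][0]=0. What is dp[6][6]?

   ''  T  A  C  G  G  A  T  G  A
''  0  0  0  0  0  0  0  0  0  0
 T  0  1  1  1  1  1  1  1  1  1
 A  0  1  2  2  2  2  2  2  2  2
 G  0  1  2  2  3  3  3  3  3  3
 T  0  1  2  2  3  3  3  4  4  4
 T  0  1  2  2  3  3  3  4  4  4
 C  0  1  2  3  3  3  3  4  4  4
 A  0  1  2  3  3  3  4  4  4  5

3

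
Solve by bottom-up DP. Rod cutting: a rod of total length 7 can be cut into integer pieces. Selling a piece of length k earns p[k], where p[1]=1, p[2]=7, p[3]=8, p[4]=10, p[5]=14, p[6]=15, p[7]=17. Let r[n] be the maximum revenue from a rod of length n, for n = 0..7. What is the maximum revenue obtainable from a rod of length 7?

22

   n    0    1    2    3    4    5    6    7
r[n]    0    1    7    8   14   15   21   22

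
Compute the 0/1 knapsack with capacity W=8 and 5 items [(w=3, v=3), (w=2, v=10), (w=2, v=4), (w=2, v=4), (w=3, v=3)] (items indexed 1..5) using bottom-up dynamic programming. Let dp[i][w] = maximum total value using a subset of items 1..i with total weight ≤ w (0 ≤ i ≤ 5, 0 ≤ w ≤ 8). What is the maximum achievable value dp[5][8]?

i\w   0   1   2   3   4   5   6   7   8
  0   0   0   0   0   0   0   0   0   0
  1   0   0   0   3   3   3   3   3   3
  2   0   0  10  10  10  13  13  13  13
  3   0   0  10  10  14  14  14  17  17
  4   0   0  10  10  14  14  18  18  18
  5   0   0  10  10  14  14  18  18  18

18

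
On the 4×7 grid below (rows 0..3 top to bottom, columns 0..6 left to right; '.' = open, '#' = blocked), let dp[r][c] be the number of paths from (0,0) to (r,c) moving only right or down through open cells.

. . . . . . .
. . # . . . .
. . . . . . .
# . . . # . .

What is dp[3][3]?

10

r\c   0   1   2   3   4   5   6
  0   1   1   1   1   1   1   1
  1   1   2   0   1   2   3   4
  2   1   3   3   4   6   9  13
  3   0   3   6  10   0   9  22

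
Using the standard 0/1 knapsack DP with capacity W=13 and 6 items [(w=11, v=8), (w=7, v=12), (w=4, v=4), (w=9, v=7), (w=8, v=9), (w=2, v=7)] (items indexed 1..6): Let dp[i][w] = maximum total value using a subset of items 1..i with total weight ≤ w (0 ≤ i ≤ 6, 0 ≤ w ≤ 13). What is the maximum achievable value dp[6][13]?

23

i\w   0   1   2   3   4   5   6   7   8   9  10  11  12  13
  0   0   0   0   0   0   0   0   0   0   0   0   0   0   0
  1   0   0   0   0   0   0   0   0   0   0   0   8   8   8
  2   0   0   0   0   0   0   0  12  12  12  12  12  12  12
  3   0   0   0   0   4   4   4  12  12  12  12  16  16  16
  4   0   0   0   0   4   4   4  12  12  12  12  16  16  16
  5   0   0   0   0   4   4   4  12  12  12  12  16  16  16
  6   0   0   7   7   7   7  11  12  12  19  19  19  19  23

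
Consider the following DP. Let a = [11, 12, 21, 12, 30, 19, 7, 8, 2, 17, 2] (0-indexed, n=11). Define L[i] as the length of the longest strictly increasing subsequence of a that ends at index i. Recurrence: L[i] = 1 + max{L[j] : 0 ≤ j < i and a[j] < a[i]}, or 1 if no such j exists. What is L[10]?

   i    0    1    2    3    4    5    6    7    8    9   10
a[i]   11   12   21   12   30   19    7    8    2   17    2
L[i]    1    2    3    2    4    3    1    2    1    3    1

1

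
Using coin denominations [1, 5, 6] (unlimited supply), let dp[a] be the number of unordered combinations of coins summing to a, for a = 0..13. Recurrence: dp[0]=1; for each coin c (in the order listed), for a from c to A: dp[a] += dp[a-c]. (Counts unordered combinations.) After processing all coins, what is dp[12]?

6

after  coin     0     1     2     3     4     5     6     7     8     9    10    11    12    13
          1     1     1     1     1     1     1     1     1     1     1     1     1     1     1
          5     1     1     1     1     1     2     2     2     2     2     3     3     3     3
          6     1     1     1     1     1     2     3     3     3     3     4     5     6     6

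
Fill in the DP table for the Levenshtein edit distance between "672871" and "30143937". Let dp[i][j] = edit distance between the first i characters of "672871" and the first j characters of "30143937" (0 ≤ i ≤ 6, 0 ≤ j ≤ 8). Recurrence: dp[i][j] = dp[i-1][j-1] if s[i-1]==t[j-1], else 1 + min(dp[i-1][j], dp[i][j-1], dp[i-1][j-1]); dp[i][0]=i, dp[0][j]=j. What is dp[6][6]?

6

   ''  3  0  1  4  3  9  3  7
''  0  1  2  3  4  5  6  7  8
 6  1  1  2  3  4  5  6  7  8
 7  2  2  2  3  4  5  6  7  7
 2  3  3  3  3  4  5  6  7  8
 8  4  4  4  4  4  5  6  7  8
 7  5  5  5  5  5  5  6  7  7
 1  6  6  6  5  6  6  6  7  8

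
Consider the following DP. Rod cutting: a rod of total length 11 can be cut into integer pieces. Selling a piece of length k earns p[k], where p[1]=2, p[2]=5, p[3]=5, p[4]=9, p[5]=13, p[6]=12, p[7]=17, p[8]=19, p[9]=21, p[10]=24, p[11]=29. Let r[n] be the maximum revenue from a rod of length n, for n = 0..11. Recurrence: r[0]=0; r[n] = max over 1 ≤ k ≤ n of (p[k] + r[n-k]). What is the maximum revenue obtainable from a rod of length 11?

29

   n    0    1    2    3    4    5    6    7    8    9   10   11
r[n]    0    2    5    7   10   13   15   18   20   23   26   29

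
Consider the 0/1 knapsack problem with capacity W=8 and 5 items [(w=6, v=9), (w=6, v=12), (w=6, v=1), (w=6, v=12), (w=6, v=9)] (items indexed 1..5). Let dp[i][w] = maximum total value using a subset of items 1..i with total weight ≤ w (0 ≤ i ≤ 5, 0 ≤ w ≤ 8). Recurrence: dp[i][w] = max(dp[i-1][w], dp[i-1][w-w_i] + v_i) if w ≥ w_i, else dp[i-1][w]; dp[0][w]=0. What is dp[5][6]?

12

i\w   0   1   2   3   4   5   6   7   8
  0   0   0   0   0   0   0   0   0   0
  1   0   0   0   0   0   0   9   9   9
  2   0   0   0   0   0   0  12  12  12
  3   0   0   0   0   0   0  12  12  12
  4   0   0   0   0   0   0  12  12  12
  5   0   0   0   0   0   0  12  12  12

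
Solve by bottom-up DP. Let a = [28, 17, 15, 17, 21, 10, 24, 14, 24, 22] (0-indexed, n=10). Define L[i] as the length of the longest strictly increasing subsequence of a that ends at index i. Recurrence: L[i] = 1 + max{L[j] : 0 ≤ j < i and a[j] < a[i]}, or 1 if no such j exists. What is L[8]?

4

   i    0    1    2    3    4    5    6    7    8    9
a[i]   28   17   15   17   21   10   24   14   24   22
L[i]    1    1    1    2    3    1    4    2    4    4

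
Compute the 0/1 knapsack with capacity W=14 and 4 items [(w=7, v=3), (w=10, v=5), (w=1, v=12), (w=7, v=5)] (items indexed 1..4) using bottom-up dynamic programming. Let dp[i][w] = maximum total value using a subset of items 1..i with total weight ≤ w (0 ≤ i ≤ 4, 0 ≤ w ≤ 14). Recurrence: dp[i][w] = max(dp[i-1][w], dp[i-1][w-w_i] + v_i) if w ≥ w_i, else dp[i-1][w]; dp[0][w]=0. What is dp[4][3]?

i\w   0   1   2   3   4   5   6   7   8   9  10  11  12  13  14
  0   0   0   0   0   0   0   0   0   0   0   0   0   0   0   0
  1   0   0   0   0   0   0   0   3   3   3   3   3   3   3   3
  2   0   0   0   0   0   0   0   3   3   3   5   5   5   5   5
  3   0  12  12  12  12  12  12  12  15  15  15  17  17  17  17
  4   0  12  12  12  12  12  12  12  17  17  17  17  17  17  17

12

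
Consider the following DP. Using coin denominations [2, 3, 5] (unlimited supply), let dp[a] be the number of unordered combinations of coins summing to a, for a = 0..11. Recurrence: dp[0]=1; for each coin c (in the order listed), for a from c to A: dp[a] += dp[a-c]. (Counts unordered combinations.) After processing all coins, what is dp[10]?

4

after  coin     0     1     2     3     4     5     6     7     8     9    10    11
          2     1     0     1     0     1     0     1     0     1     0     1     0
          3     1     0     1     1     1     1     2     1     2     2     2     2
          5     1     0     1     1     1     2     2     2     3     3     4     4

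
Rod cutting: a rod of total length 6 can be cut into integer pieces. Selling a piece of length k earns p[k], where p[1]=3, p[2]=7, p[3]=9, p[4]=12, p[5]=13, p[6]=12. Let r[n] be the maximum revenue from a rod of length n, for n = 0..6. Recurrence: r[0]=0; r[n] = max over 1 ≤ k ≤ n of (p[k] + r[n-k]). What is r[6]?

   n    0    1    2    3    4    5    6
r[n]    0    3    7   10   14   17   21

21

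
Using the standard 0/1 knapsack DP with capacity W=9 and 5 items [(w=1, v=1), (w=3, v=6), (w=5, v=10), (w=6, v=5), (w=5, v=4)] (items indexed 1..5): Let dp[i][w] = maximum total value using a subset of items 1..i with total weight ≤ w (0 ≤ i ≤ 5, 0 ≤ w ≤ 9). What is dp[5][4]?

i\w   0   1   2   3   4   5   6   7   8   9
  0   0   0   0   0   0   0   0   0   0   0
  1   0   1   1   1   1   1   1   1   1   1
  2   0   1   1   6   7   7   7   7   7   7
  3   0   1   1   6   7  10  11  11  16  17
  4   0   1   1   6   7  10  11  11  16  17
  5   0   1   1   6   7  10  11  11  16  17

7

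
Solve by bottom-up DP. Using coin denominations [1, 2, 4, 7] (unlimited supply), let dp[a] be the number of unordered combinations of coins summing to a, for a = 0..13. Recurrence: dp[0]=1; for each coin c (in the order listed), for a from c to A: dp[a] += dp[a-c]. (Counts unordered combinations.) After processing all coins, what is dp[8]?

after  coin     0     1     2     3     4     5     6     7     8     9    10    11    12    13
          1     1     1     1     1     1     1     1     1     1     1     1     1     1     1
          2     1     1     2     2     3     3     4     4     5     5     6     6     7     7
          4     1     1     2     2     4     4     6     6     9     9    12    12    16    16
          7     1     1     2     2     4     4     6     7    10    11    14    16    20    22

10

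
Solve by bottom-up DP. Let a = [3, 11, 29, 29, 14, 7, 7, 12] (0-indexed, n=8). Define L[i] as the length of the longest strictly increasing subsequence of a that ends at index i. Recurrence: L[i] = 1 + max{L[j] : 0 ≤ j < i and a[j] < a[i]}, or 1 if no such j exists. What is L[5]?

2

   i    0    1    2    3    4    5    6    7
a[i]    3   11   29   29   14    7    7   12
L[i]    1    2    3    3    3    2    2    3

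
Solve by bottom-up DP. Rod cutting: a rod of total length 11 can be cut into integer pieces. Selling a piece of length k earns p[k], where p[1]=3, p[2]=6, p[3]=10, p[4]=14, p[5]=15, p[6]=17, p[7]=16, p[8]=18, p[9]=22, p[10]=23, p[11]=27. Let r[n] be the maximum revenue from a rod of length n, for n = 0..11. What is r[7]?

24

   n    0    1    2    3    4    5    6    7    8    9   10   11
r[n]    0    3    6   10   14   17   20   24   28   31   34   38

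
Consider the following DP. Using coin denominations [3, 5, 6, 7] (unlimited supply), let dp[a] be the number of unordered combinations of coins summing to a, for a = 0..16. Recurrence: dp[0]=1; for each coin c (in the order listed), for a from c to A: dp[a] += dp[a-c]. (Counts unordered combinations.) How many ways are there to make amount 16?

4

after  coin     0     1     2     3     4     5     6     7     8     9    10    11    12    13    14    15    16
          3     1     0     0     1     0     0     1     0     0     1     0     0     1     0     0     1     0
          5     1     0     0     1     0     1     1     0     1     1     1     1     1     1     1     2     1
          6     1     0     0     1     0     1     2     0     1     2     1     2     3     1     2     4     2
          7     1     0     0     1     0     1     2     1     1     2     2     2     4     3     3     5     4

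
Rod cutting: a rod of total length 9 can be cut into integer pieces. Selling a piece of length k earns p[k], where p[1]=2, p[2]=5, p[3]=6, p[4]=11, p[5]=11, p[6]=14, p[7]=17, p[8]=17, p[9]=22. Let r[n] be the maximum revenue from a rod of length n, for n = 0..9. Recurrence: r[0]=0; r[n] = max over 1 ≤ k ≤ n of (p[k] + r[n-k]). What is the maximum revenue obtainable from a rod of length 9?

24

   n    0    1    2    3    4    5    6    7    8    9
r[n]    0    2    5    7   11   13   16   18   22   24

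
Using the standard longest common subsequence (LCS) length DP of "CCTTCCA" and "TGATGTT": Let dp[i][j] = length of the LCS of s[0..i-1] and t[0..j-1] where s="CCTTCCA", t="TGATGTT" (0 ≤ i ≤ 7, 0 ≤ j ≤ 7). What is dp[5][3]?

1

   ''  T  G  A  T  G  T  T
''  0  0  0  0  0  0  0  0
 C  0  0  0  0  0  0  0  0
 C  0  0  0  0  0  0  0  0
 T  0  1  1  1  1  1  1  1
 T  0  1  1  1  2  2  2  2
 C  0  1  1  1  2  2  2  2
 C  0  1  1  1  2  2  2  2
 A  0  1  1  2  2  2  2  2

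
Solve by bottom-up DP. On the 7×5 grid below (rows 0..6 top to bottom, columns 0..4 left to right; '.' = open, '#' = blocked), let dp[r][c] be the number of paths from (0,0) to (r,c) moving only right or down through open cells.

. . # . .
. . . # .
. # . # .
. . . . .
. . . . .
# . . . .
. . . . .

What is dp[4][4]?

r\c   0   1   2   3   4
  0   1   1   0   0   0
  1   1   2   2   0   0
  2   1   0   2   0   0
  3   1   1   3   3   3
  4   1   2   5   8  11
  5   0   2   7  15  26
  6   0   2   9  24  50

11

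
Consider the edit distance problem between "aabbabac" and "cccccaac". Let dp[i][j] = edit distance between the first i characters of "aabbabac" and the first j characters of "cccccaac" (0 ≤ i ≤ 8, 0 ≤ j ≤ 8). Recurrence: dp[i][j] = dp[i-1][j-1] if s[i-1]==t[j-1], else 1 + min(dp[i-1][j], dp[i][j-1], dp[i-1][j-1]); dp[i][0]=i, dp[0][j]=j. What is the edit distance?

   ''  c  c  c  c  c  a  a  c
''  0  1  2  3  4  5  6  7  8
 a  1  1  2  3  4  5  5  6  7
 a  2  2  2  3  4  5  5  5  6
 b  3  3  3  3  4  5  6  6  6
 b  4  4  4  4  4  5  6  7  7
 a  5  5  5  5  5  5  5  6  7
 b  6  6  6  6  6  6  6  6  7
 a  7  7  7  7  7  7  6  6  7
 c  8  7  7  7  7  7  7  7  6

6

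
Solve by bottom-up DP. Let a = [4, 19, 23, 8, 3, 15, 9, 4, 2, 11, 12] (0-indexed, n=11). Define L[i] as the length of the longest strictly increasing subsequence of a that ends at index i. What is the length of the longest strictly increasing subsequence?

   i    0    1    2    3    4    5    6    7    8    9   10
a[i]    4   19   23    8    3   15    9    4    2   11   12
L[i]    1    2    3    2    1    3    3    2    1    4    5

5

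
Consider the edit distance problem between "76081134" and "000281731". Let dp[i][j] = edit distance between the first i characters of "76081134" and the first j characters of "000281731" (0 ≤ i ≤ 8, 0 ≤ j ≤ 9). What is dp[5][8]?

   ''  0  0  0  2  8  1  7  3  1
''  0  1  2  3  4  5  6  7  8  9
 7  1  1  2  3  4  5  6  6  7  8
 6  2  2  2  3  4  5  6  7  7  8
 0  3  2  2  2  3  4  5  6  7  8
 8  4  3  3  3  3  3  4  5  6  7
 1  5  4  4  4  4  4  3  4  5  6
 1  6  5  5  5  5  5  4  4  5  5
 3  7  6  6  6  6  6  5  5  4  5
 4  8  7  7  7  7  7  6  6  5  5

5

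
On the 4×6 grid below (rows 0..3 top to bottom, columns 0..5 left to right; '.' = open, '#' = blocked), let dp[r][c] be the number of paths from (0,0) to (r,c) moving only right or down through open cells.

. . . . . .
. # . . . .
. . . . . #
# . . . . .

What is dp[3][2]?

r\c   0   1   2   3   4   5
  0   1   1   1   1   1   1
  1   1   0   1   2   3   4
  2   1   1   2   4   7   0
  3   0   1   3   7  14  14

3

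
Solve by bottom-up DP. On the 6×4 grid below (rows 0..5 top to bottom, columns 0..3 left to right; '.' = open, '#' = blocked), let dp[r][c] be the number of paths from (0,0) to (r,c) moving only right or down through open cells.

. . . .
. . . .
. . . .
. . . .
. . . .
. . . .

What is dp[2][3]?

r\c   0   1   2   3
  0   1   1   1   1
  1   1   2   3   4
  2   1   3   6  10
  3   1   4  10  20
  4   1   5  15  35
  5   1   6  21  56

10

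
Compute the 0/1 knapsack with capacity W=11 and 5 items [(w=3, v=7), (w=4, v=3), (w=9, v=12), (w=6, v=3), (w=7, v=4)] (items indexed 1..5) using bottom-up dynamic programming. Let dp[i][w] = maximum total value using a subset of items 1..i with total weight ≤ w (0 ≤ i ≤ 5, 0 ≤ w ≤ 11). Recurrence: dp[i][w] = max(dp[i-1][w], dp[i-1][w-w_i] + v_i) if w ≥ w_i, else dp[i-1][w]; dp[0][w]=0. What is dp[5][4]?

7

i\w   0   1   2   3   4   5   6   7   8   9  10  11
  0   0   0   0   0   0   0   0   0   0   0   0   0
  1   0   0   0   7   7   7   7   7   7   7   7   7
  2   0   0   0   7   7   7   7  10  10  10  10  10
  3   0   0   0   7   7   7   7  10  10  12  12  12
  4   0   0   0   7   7   7   7  10  10  12  12  12
  5   0   0   0   7   7   7   7  10  10  12  12  12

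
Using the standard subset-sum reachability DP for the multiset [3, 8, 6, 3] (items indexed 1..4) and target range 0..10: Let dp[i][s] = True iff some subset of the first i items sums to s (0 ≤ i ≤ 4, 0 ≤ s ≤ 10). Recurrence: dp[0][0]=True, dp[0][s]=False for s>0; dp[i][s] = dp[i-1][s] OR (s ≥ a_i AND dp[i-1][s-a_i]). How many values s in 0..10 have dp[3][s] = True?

5

i\s   0   1   2   3   4   5   6   7   8   9  10
  0   T   F   F   F   F   F   F   F   F   F   F
  1   T   F   F   T   F   F   F   F   F   F   F
  2   T   F   F   T   F   F   F   F   T   F   F
  3   T   F   F   T   F   F   T   F   T   T   F
  4   T   F   F   T   F   F   T   F   T   T   F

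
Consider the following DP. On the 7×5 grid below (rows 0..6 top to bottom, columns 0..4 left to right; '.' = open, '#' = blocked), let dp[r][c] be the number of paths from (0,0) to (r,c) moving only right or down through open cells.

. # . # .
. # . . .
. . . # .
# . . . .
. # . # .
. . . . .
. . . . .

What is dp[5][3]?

2

r\c   0   1   2   3   4
  0   1   0   0   0   0
  1   1   0   0   0   0
  2   1   1   1   0   0
  3   0   1   2   2   2
  4   0   0   2   0   2
  5   0   0   2   2   4
  6   0   0   2   4   8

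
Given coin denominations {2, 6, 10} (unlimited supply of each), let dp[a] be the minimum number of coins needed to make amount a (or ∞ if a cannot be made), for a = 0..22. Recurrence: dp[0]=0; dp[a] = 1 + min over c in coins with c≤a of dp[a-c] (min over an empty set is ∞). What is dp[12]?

2

 a  0  1  2  3  4  5  6  7  8  9 10 11 12 13 14 15 16 17 18 19 20 21 22
dp  0  -  1  -  2  -  1  -  2  -  1  -  2  -  3  -  2  -  3  -  2  -  3
(- denotes ∞ / unreachable)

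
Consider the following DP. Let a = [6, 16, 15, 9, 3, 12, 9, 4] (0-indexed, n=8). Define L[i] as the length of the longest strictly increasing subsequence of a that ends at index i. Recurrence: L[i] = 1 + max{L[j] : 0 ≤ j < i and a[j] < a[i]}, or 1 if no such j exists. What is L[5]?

3

   i    0    1    2    3    4    5    6    7
a[i]    6   16   15    9    3   12    9    4
L[i]    1    2    2    2    1    3    2    2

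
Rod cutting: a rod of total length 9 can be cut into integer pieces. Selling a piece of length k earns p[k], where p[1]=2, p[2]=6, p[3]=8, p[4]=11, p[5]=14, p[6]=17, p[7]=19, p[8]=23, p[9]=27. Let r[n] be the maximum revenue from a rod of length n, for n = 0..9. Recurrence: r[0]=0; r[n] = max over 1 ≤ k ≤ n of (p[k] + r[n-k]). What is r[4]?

12

   n    0    1    2    3    4    5    6    7    8    9
r[n]    0    2    6    8   12   14   18   20   24   27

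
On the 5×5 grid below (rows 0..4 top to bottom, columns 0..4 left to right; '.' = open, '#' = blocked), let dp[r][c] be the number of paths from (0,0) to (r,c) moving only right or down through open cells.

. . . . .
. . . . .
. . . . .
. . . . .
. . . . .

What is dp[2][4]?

r\c   0   1   2   3   4
  0   1   1   1   1   1
  1   1   2   3   4   5
  2   1   3   6  10  15
  3   1   4  10  20  35
  4   1   5  15  35  70

15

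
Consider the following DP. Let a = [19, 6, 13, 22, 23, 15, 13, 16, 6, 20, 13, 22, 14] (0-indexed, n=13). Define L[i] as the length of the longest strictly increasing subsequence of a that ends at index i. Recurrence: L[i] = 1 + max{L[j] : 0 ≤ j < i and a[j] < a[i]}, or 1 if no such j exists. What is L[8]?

1

   i    0    1    2    3    4    5    6    7    8    9   10   11   12
a[i]   19    6   13   22   23   15   13   16    6   20   13   22   14
L[i]    1    1    2    3    4    3    2    4    1    5    2    6    3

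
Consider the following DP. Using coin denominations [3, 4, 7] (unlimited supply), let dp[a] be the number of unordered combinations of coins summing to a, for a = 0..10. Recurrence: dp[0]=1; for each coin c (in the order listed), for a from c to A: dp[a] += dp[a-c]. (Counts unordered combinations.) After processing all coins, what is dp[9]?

1

after  coin     0     1     2     3     4     5     6     7     8     9    10
          3     1     0     0     1     0     0     1     0     0     1     0
          4     1     0     0     1     1     0     1     1     1     1     1
          7     1     0     0     1     1     0     1     2     1     1     2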